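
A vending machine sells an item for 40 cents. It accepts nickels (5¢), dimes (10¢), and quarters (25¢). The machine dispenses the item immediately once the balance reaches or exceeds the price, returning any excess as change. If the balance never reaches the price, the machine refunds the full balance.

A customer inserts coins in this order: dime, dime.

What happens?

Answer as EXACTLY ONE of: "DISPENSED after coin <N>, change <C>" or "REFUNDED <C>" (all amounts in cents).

Price: 40¢
Coin 1 (dime, 10¢): balance = 10¢
Coin 2 (dime, 10¢): balance = 20¢
All coins inserted, balance 20¢ < price 40¢ → REFUND 20¢

Answer: REFUNDED 20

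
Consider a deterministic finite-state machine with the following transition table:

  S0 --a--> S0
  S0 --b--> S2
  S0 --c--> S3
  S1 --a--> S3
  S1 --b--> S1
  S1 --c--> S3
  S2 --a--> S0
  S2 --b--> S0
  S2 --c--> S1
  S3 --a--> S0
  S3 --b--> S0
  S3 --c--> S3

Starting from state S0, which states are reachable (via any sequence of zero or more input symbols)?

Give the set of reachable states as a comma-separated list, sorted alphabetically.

Answer: S0, S1, S2, S3

Derivation:
BFS from S0:
  visit S0: S0--a-->S0 (seen), S0--b-->S2 (new), S0--c-->S3 (new)
  visit S2: S2--a-->S0 (seen), S2--b-->S0 (seen), S2--c-->S1 (new)
  visit S3: S3--a-->S0 (seen), S3--b-->S0 (seen), S3--c-->S3 (seen)
  visit S1: S1--a-->S3 (seen), S1--b-->S1 (seen), S1--c-->S3 (seen)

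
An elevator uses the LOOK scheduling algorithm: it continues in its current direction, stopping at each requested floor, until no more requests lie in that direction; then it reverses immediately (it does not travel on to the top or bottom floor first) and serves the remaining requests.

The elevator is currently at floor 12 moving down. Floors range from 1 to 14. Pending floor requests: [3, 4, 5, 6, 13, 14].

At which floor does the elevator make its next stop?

Current floor: 12, direction: down
Requests above: [13, 14]
Requests below: [3, 4, 5, 6]
Moving down and requests lie below → nearest below is max([3, 4, 5, 6]) = 6

Answer: 6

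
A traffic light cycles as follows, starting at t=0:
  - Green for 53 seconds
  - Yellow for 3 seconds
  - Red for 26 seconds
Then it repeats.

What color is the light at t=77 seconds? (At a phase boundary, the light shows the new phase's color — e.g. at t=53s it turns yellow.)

Answer: red

Derivation:
Cycle length = 53 + 3 + 26 = 82s
t = 77, phase_t = 77 mod 82 = 77
77 >= 56 → RED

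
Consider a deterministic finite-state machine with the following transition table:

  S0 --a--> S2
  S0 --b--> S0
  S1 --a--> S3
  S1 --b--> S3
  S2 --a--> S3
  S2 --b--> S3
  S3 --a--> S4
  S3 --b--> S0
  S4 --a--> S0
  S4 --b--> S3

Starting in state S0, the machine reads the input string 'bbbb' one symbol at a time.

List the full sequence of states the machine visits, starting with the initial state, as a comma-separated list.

Start: S0
  read 'b': S0 --b--> S0
  read 'b': S0 --b--> S0
  read 'b': S0 --b--> S0
  read 'b': S0 --b--> S0

Answer: S0, S0, S0, S0, S0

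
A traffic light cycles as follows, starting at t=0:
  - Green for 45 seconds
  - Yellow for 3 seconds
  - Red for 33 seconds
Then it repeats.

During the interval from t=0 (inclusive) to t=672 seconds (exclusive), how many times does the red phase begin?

Answer: 8

Derivation:
Cycle = 45+3+33 = 81s
red phase starts at t = k*81 + 48 for k=0,1,2,...
Need k*81+48 < 672 → k < 7.704
k ∈ {0, ..., 7} → 8 starts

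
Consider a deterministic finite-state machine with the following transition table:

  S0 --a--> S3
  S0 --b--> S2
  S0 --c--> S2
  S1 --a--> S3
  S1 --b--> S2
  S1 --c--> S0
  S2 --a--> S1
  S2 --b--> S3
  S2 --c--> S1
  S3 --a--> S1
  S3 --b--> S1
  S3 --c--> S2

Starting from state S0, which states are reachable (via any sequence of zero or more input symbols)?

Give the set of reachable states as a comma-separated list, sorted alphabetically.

BFS from S0:
  visit S0: S0--a-->S3 (new), S0--b-->S2 (new), S0--c-->S2 (seen)
  visit S3: S3--a-->S1 (new), S3--b-->S1 (seen), S3--c-->S2 (seen)
  visit S2: S2--a-->S1 (seen), S2--b-->S3 (seen), S2--c-->S1 (seen)
  visit S1: S1--a-->S3 (seen), S1--b-->S2 (seen), S1--c-->S0 (seen)

Answer: S0, S1, S2, S3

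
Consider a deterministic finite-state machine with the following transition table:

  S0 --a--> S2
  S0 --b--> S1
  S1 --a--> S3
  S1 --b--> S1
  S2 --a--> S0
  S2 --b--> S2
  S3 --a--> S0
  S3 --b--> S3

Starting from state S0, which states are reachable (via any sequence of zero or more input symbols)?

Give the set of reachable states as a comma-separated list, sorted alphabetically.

Answer: S0, S1, S2, S3

Derivation:
BFS from S0:
  visit S0: S0--a-->S2 (new), S0--b-->S1 (new)
  visit S2: S2--a-->S0 (seen), S2--b-->S2 (seen)
  visit S1: S1--a-->S3 (new), S1--b-->S1 (seen)
  visit S3: S3--a-->S0 (seen), S3--b-->S3 (seen)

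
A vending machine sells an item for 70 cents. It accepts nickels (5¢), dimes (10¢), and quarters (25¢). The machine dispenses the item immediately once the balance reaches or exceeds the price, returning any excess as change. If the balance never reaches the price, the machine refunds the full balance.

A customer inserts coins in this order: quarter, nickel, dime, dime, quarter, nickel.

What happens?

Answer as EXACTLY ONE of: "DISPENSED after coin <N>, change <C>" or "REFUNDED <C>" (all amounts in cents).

Price: 70¢
Coin 1 (quarter, 25¢): balance = 25¢
Coin 2 (nickel, 5¢): balance = 30¢
Coin 3 (dime, 10¢): balance = 40¢
Coin 4 (dime, 10¢): balance = 50¢
Coin 5 (quarter, 25¢): balance = 75¢
  → balance >= price → DISPENSE, change = 75 - 70 = 5¢

Answer: DISPENSED after coin 5, change 5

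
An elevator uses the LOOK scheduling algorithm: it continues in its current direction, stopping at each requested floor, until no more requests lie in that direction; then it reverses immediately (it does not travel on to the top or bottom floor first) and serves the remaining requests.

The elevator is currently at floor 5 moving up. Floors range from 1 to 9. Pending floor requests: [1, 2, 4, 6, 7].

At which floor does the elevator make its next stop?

Current floor: 5, direction: up
Requests above: [6, 7]
Requests below: [1, 2, 4]
Moving up and requests lie above → nearest above is min([6, 7]) = 6

Answer: 6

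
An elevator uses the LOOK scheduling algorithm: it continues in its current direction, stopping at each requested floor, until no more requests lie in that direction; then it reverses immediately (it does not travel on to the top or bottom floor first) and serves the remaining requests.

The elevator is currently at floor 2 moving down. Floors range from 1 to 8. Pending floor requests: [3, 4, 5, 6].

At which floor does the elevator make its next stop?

Answer: 3

Derivation:
Current floor: 2, direction: down
Requests above: [3, 4, 5, 6]
Requests below: []
Moving down but no requests below → reverse; nearest above is min([3, 4, 5, 6]) = 3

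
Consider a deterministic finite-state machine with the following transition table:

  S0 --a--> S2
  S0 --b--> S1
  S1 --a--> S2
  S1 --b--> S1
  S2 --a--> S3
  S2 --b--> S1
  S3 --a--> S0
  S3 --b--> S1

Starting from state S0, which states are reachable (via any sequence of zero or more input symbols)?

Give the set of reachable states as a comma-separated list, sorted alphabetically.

Answer: S0, S1, S2, S3

Derivation:
BFS from S0:
  visit S0: S0--a-->S2 (new), S0--b-->S1 (new)
  visit S2: S2--a-->S3 (new), S2--b-->S1 (seen)
  visit S1: S1--a-->S2 (seen), S1--b-->S1 (seen)
  visit S3: S3--a-->S0 (seen), S3--b-->S1 (seen)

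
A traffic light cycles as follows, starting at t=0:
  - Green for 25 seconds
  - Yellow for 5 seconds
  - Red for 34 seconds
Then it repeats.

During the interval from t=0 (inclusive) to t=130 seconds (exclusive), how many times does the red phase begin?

Answer: 2

Derivation:
Cycle = 25+5+34 = 64s
red phase starts at t = k*64 + 30 for k=0,1,2,...
Need k*64+30 < 130 → k < 1.562
k ∈ {0, ..., 1} → 2 starts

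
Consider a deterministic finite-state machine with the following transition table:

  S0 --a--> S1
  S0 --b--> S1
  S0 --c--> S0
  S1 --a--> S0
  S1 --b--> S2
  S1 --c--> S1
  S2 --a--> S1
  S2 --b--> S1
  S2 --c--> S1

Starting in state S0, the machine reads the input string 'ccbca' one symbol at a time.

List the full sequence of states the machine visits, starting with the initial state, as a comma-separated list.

Answer: S0, S0, S0, S1, S1, S0

Derivation:
Start: S0
  read 'c': S0 --c--> S0
  read 'c': S0 --c--> S0
  read 'b': S0 --b--> S1
  read 'c': S1 --c--> S1
  read 'a': S1 --a--> S0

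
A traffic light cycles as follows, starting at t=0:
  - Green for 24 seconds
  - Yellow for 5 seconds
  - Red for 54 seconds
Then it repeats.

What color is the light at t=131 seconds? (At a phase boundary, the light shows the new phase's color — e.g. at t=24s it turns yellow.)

Cycle length = 24 + 5 + 54 = 83s
t = 131, phase_t = 131 mod 83 = 48
48 >= 29 → RED

Answer: red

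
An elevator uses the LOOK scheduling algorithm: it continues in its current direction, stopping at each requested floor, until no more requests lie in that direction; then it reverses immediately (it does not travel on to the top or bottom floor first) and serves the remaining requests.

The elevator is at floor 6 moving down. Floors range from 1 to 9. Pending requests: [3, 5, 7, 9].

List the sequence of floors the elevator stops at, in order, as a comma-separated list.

Answer: 5, 3, 7, 9

Derivation:
Current: 6, moving DOWN
Serve below first (descending): [5, 3]
Then reverse, serve above (ascending): [7, 9]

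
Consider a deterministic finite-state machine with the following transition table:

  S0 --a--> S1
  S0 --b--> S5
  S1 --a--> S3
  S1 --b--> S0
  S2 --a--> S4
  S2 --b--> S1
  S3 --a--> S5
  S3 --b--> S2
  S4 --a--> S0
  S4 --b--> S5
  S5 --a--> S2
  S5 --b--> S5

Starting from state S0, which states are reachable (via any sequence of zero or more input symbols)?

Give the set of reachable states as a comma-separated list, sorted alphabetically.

Answer: S0, S1, S2, S3, S4, S5

Derivation:
BFS from S0:
  visit S0: S0--a-->S1 (new), S0--b-->S5 (new)
  visit S1: S1--a-->S3 (new), S1--b-->S0 (seen)
  visit S5: S5--a-->S2 (new), S5--b-->S5 (seen)
  visit S3: S3--a-->S5 (seen), S3--b-->S2 (seen)
  visit S2: S2--a-->S4 (new), S2--b-->S1 (seen)
  visit S4: S4--a-->S0 (seen), S4--b-->S5 (seen)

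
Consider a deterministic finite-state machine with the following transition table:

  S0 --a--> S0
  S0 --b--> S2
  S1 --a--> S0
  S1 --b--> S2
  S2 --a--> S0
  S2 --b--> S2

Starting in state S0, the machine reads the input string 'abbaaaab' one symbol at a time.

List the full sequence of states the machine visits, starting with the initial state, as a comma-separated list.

Start: S0
  read 'a': S0 --a--> S0
  read 'b': S0 --b--> S2
  read 'b': S2 --b--> S2
  read 'a': S2 --a--> S0
  read 'a': S0 --a--> S0
  read 'a': S0 --a--> S0
  read 'a': S0 --a--> S0
  read 'b': S0 --b--> S2

Answer: S0, S0, S2, S2, S0, S0, S0, S0, S2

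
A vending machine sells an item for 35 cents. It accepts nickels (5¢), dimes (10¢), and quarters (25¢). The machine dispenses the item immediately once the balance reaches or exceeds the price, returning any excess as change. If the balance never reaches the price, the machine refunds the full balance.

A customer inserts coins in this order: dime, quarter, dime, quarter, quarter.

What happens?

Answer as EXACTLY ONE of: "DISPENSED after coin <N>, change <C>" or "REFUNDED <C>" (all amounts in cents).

Price: 35¢
Coin 1 (dime, 10¢): balance = 10¢
Coin 2 (quarter, 25¢): balance = 35¢
  → balance >= price → DISPENSE, change = 35 - 35 = 0¢

Answer: DISPENSED after coin 2, change 0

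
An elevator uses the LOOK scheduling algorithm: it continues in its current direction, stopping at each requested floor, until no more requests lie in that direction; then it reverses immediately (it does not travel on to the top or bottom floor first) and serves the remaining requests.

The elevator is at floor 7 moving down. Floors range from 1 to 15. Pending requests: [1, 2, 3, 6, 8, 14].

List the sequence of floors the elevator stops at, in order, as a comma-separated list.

Current: 7, moving DOWN
Serve below first (descending): [6, 3, 2, 1]
Then reverse, serve above (ascending): [8, 14]

Answer: 6, 3, 2, 1, 8, 14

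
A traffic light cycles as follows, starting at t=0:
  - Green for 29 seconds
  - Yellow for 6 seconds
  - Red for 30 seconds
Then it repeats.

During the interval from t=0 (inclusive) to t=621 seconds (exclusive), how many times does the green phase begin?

Answer: 10

Derivation:
Cycle = 29+6+30 = 65s
green phase starts at t = k*65 + 0 for k=0,1,2,...
Need k*65+0 < 621 → k < 9.554
k ∈ {0, ..., 9} → 10 starts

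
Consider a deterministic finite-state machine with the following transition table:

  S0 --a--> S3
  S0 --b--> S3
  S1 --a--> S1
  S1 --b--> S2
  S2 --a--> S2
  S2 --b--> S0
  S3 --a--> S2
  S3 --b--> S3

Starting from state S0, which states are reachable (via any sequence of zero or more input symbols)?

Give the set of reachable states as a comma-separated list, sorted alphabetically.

BFS from S0:
  visit S0: S0--a-->S3 (new), S0--b-->S3 (seen)
  visit S3: S3--a-->S2 (new), S3--b-->S3 (seen)
  visit S2: S2--a-->S2 (seen), S2--b-->S0 (seen)

Answer: S0, S2, S3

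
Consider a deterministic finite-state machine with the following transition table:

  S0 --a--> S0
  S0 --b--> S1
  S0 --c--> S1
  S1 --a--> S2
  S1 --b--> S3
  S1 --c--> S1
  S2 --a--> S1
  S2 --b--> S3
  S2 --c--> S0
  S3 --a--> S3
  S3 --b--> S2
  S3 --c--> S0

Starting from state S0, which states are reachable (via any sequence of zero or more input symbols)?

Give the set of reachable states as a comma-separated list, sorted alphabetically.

BFS from S0:
  visit S0: S0--a-->S0 (seen), S0--b-->S1 (new), S0--c-->S1 (seen)
  visit S1: S1--a-->S2 (new), S1--b-->S3 (new), S1--c-->S1 (seen)
  visit S2: S2--a-->S1 (seen), S2--b-->S3 (seen), S2--c-->S0 (seen)
  visit S3: S3--a-->S3 (seen), S3--b-->S2 (seen), S3--c-->S0 (seen)

Answer: S0, S1, S2, S3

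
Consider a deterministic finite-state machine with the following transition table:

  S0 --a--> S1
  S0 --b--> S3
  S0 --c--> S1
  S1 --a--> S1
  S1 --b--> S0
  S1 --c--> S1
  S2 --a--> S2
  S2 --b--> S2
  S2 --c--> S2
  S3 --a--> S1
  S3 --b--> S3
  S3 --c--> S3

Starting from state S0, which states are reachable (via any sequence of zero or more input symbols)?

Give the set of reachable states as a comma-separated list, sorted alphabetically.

BFS from S0:
  visit S0: S0--a-->S1 (new), S0--b-->S3 (new), S0--c-->S1 (seen)
  visit S1: S1--a-->S1 (seen), S1--b-->S0 (seen), S1--c-->S1 (seen)
  visit S3: S3--a-->S1 (seen), S3--b-->S3 (seen), S3--c-->S3 (seen)

Answer: S0, S1, S3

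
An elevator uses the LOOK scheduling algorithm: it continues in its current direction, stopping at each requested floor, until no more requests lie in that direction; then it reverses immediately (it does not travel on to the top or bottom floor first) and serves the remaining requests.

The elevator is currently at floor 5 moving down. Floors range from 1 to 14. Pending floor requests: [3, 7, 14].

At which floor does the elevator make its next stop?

Answer: 3

Derivation:
Current floor: 5, direction: down
Requests above: [7, 14]
Requests below: [3]
Moving down and requests lie below → nearest below is max([3]) = 3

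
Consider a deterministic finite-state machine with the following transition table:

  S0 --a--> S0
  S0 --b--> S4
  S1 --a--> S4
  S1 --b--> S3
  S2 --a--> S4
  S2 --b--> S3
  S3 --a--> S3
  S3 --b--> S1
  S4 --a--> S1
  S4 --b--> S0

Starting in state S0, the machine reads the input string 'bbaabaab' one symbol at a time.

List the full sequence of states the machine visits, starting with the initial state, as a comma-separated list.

Start: S0
  read 'b': S0 --b--> S4
  read 'b': S4 --b--> S0
  read 'a': S0 --a--> S0
  read 'a': S0 --a--> S0
  read 'b': S0 --b--> S4
  read 'a': S4 --a--> S1
  read 'a': S1 --a--> S4
  read 'b': S4 --b--> S0

Answer: S0, S4, S0, S0, S0, S4, S1, S4, S0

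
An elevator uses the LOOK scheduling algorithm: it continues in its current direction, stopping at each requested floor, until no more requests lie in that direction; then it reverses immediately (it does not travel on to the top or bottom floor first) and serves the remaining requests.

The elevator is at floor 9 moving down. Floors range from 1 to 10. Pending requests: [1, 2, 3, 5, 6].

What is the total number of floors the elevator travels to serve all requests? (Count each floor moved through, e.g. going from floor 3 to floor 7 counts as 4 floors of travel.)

Start at floor 9 moving down, LOOK stop order: [6, 5, 3, 2, 1]
  9 → 6: |6-9| = 3, total = 3
  6 → 5: |5-6| = 1, total = 4
  5 → 3: |3-5| = 2, total = 6
  3 → 2: |2-3| = 1, total = 7
  2 → 1: |1-2| = 1, total = 8

Answer: 8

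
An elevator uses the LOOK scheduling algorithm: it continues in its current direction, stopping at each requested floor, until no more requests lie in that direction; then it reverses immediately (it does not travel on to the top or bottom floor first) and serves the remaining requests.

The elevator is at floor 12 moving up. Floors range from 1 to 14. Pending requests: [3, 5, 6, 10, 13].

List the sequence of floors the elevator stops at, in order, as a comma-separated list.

Answer: 13, 10, 6, 5, 3

Derivation:
Current: 12, moving UP
Serve above first (ascending): [13]
Then reverse, serve below (descending): [10, 6, 5, 3]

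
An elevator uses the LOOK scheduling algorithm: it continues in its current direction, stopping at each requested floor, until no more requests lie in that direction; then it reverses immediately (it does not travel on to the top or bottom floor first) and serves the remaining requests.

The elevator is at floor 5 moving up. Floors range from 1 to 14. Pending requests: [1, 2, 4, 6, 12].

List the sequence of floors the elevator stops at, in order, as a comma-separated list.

Answer: 6, 12, 4, 2, 1

Derivation:
Current: 5, moving UP
Serve above first (ascending): [6, 12]
Then reverse, serve below (descending): [4, 2, 1]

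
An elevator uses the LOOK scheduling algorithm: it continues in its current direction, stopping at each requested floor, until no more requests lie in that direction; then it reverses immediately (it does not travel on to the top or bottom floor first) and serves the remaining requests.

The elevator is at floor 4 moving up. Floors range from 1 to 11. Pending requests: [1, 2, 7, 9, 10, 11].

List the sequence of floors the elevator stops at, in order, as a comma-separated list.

Current: 4, moving UP
Serve above first (ascending): [7, 9, 10, 11]
Then reverse, serve below (descending): [2, 1]

Answer: 7, 9, 10, 11, 2, 1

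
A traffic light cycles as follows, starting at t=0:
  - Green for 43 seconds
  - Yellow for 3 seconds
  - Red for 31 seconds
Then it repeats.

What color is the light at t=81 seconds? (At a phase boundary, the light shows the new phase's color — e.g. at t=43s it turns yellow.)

Cycle length = 43 + 3 + 31 = 77s
t = 81, phase_t = 81 mod 77 = 4
4 < 43 (green end) → GREEN

Answer: green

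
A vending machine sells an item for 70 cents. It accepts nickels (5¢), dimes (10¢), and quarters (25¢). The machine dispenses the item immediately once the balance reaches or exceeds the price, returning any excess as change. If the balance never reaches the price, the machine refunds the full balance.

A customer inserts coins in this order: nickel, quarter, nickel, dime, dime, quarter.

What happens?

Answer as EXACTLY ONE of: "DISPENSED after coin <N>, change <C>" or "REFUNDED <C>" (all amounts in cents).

Answer: DISPENSED after coin 6, change 10

Derivation:
Price: 70¢
Coin 1 (nickel, 5¢): balance = 5¢
Coin 2 (quarter, 25¢): balance = 30¢
Coin 3 (nickel, 5¢): balance = 35¢
Coin 4 (dime, 10¢): balance = 45¢
Coin 5 (dime, 10¢): balance = 55¢
Coin 6 (quarter, 25¢): balance = 80¢
  → balance >= price → DISPENSE, change = 80 - 70 = 10¢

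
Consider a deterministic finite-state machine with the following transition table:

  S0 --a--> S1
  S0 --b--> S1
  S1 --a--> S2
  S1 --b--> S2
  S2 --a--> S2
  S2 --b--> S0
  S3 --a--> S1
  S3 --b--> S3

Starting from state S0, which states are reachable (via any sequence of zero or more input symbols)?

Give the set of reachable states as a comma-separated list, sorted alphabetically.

BFS from S0:
  visit S0: S0--a-->S1 (new), S0--b-->S1 (seen)
  visit S1: S1--a-->S2 (new), S1--b-->S2 (seen)
  visit S2: S2--a-->S2 (seen), S2--b-->S0 (seen)

Answer: S0, S1, S2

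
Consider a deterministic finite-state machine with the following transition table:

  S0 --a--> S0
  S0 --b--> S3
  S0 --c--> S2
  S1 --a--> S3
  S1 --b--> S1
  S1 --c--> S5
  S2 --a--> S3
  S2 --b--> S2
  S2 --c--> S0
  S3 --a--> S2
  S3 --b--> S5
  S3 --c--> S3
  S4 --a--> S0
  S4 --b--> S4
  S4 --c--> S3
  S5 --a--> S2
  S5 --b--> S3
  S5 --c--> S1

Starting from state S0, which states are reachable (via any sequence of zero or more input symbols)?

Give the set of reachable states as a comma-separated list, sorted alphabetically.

BFS from S0:
  visit S0: S0--a-->S0 (seen), S0--b-->S3 (new), S0--c-->S2 (new)
  visit S3: S3--a-->S2 (seen), S3--b-->S5 (new), S3--c-->S3 (seen)
  visit S2: S2--a-->S3 (seen), S2--b-->S2 (seen), S2--c-->S0 (seen)
  visit S5: S5--a-->S2 (seen), S5--b-->S3 (seen), S5--c-->S1 (new)
  visit S1: S1--a-->S3 (seen), S1--b-->S1 (seen), S1--c-->S5 (seen)

Answer: S0, S1, S2, S3, S5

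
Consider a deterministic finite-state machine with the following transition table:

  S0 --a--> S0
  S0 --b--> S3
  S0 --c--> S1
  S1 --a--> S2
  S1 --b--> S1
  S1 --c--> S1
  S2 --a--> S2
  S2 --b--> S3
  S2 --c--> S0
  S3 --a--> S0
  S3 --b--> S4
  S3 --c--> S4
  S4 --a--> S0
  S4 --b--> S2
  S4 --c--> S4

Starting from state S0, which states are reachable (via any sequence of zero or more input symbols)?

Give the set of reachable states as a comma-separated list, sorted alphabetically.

BFS from S0:
  visit S0: S0--a-->S0 (seen), S0--b-->S3 (new), S0--c-->S1 (new)
  visit S3: S3--a-->S0 (seen), S3--b-->S4 (new), S3--c-->S4 (seen)
  visit S1: S1--a-->S2 (new), S1--b-->S1 (seen), S1--c-->S1 (seen)
  visit S4: S4--a-->S0 (seen), S4--b-->S2 (seen), S4--c-->S4 (seen)
  visit S2: S2--a-->S2 (seen), S2--b-->S3 (seen), S2--c-->S0 (seen)

Answer: S0, S1, S2, S3, S4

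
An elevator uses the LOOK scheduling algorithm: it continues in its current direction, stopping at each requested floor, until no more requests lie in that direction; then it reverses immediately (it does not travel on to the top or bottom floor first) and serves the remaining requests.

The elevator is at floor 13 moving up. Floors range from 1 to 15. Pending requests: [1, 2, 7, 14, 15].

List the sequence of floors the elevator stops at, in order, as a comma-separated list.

Answer: 14, 15, 7, 2, 1

Derivation:
Current: 13, moving UP
Serve above first (ascending): [14, 15]
Then reverse, serve below (descending): [7, 2, 1]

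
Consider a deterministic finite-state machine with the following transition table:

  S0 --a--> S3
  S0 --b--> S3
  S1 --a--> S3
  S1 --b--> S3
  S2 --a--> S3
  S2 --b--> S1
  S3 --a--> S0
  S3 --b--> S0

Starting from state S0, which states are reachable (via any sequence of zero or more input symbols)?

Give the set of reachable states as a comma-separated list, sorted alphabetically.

BFS from S0:
  visit S0: S0--a-->S3 (new), S0--b-->S3 (seen)
  visit S3: S3--a-->S0 (seen), S3--b-->S0 (seen)

Answer: S0, S3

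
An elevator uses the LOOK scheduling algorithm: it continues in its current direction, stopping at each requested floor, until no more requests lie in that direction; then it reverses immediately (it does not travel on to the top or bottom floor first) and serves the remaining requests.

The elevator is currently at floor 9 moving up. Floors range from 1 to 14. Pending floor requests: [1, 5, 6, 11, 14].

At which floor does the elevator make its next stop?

Answer: 11

Derivation:
Current floor: 9, direction: up
Requests above: [11, 14]
Requests below: [1, 5, 6]
Moving up and requests lie above → nearest above is min([11, 14]) = 11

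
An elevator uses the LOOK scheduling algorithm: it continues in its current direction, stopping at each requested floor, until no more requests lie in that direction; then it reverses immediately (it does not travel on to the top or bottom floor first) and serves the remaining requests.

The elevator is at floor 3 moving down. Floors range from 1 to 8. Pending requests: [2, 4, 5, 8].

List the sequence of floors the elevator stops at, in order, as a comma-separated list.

Answer: 2, 4, 5, 8

Derivation:
Current: 3, moving DOWN
Serve below first (descending): [2]
Then reverse, serve above (ascending): [4, 5, 8]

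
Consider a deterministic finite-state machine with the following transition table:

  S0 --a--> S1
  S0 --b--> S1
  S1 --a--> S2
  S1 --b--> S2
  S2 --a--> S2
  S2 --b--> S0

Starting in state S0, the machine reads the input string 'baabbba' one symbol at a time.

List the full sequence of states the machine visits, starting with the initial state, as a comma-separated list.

Answer: S0, S1, S2, S2, S0, S1, S2, S2

Derivation:
Start: S0
  read 'b': S0 --b--> S1
  read 'a': S1 --a--> S2
  read 'a': S2 --a--> S2
  read 'b': S2 --b--> S0
  read 'b': S0 --b--> S1
  read 'b': S1 --b--> S2
  read 'a': S2 --a--> S2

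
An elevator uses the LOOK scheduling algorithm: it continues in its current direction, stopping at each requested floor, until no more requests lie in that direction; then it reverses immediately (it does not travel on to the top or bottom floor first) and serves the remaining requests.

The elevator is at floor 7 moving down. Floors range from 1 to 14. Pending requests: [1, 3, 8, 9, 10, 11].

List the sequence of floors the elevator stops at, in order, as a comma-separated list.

Answer: 3, 1, 8, 9, 10, 11

Derivation:
Current: 7, moving DOWN
Serve below first (descending): [3, 1]
Then reverse, serve above (ascending): [8, 9, 10, 11]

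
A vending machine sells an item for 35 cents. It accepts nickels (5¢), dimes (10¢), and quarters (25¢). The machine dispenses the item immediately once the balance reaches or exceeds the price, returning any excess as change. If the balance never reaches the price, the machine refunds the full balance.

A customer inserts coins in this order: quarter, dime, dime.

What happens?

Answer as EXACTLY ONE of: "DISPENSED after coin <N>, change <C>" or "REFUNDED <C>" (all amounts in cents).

Price: 35¢
Coin 1 (quarter, 25¢): balance = 25¢
Coin 2 (dime, 10¢): balance = 35¢
  → balance >= price → DISPENSE, change = 35 - 35 = 0¢

Answer: DISPENSED after coin 2, change 0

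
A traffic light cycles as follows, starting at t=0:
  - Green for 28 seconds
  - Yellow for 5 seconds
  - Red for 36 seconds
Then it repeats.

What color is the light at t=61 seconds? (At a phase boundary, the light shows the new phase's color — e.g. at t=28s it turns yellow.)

Answer: red

Derivation:
Cycle length = 28 + 5 + 36 = 69s
t = 61, phase_t = 61 mod 69 = 61
61 >= 33 → RED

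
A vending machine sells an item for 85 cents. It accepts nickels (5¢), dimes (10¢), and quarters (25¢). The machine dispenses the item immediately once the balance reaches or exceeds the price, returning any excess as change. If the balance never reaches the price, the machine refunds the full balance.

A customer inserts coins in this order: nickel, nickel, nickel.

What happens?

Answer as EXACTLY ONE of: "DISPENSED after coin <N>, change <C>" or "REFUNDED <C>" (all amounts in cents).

Price: 85¢
Coin 1 (nickel, 5¢): balance = 5¢
Coin 2 (nickel, 5¢): balance = 10¢
Coin 3 (nickel, 5¢): balance = 15¢
All coins inserted, balance 15¢ < price 85¢ → REFUND 15¢

Answer: REFUNDED 15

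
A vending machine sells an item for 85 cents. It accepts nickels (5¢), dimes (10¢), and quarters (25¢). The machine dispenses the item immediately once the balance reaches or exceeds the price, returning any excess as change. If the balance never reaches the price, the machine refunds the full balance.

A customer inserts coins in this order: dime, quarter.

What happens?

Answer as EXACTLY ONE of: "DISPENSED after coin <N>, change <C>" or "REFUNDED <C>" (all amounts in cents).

Answer: REFUNDED 35

Derivation:
Price: 85¢
Coin 1 (dime, 10¢): balance = 10¢
Coin 2 (quarter, 25¢): balance = 35¢
All coins inserted, balance 35¢ < price 85¢ → REFUND 35¢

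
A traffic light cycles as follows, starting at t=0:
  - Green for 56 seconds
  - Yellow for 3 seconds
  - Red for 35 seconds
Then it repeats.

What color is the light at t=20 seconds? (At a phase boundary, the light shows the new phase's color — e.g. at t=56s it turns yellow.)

Cycle length = 56 + 3 + 35 = 94s
t = 20, phase_t = 20 mod 94 = 20
20 < 56 (green end) → GREEN

Answer: green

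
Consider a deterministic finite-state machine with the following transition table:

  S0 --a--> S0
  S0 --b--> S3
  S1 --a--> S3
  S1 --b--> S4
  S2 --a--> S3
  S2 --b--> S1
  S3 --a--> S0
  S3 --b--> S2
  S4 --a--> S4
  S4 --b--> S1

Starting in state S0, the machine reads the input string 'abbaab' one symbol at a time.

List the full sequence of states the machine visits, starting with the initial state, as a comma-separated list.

Answer: S0, S0, S3, S2, S3, S0, S3

Derivation:
Start: S0
  read 'a': S0 --a--> S0
  read 'b': S0 --b--> S3
  read 'b': S3 --b--> S2
  read 'a': S2 --a--> S3
  read 'a': S3 --a--> S0
  read 'b': S0 --b--> S3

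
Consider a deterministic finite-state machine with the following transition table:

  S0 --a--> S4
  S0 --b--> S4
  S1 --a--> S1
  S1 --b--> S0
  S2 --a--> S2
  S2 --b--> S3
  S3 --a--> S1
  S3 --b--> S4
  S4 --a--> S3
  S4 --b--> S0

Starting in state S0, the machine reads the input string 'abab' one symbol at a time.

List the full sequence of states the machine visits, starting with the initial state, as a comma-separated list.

Answer: S0, S4, S0, S4, S0

Derivation:
Start: S0
  read 'a': S0 --a--> S4
  read 'b': S4 --b--> S0
  read 'a': S0 --a--> S4
  read 'b': S4 --b--> S0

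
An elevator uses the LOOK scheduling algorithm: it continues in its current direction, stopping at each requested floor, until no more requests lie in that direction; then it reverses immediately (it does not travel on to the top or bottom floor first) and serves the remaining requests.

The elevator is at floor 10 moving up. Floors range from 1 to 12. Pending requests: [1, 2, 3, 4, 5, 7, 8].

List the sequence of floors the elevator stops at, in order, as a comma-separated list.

Current: 10, moving UP
Serve above first (ascending): []
Then reverse, serve below (descending): [8, 7, 5, 4, 3, 2, 1]

Answer: 8, 7, 5, 4, 3, 2, 1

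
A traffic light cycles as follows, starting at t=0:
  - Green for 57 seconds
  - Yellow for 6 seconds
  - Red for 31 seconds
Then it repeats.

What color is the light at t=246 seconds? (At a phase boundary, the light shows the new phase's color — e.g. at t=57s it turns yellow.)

Answer: yellow

Derivation:
Cycle length = 57 + 6 + 31 = 94s
t = 246, phase_t = 246 mod 94 = 58
57 <= 58 < 63 (yellow end) → YELLOW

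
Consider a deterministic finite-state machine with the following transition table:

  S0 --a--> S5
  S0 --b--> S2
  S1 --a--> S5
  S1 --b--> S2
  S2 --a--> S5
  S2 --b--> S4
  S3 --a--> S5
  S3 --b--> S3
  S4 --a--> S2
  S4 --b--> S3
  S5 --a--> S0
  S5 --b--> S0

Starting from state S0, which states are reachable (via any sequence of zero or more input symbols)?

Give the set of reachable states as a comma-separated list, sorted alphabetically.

Answer: S0, S2, S3, S4, S5

Derivation:
BFS from S0:
  visit S0: S0--a-->S5 (new), S0--b-->S2 (new)
  visit S5: S5--a-->S0 (seen), S5--b-->S0 (seen)
  visit S2: S2--a-->S5 (seen), S2--b-->S4 (new)
  visit S4: S4--a-->S2 (seen), S4--b-->S3 (new)
  visit S3: S3--a-->S5 (seen), S3--b-->S3 (seen)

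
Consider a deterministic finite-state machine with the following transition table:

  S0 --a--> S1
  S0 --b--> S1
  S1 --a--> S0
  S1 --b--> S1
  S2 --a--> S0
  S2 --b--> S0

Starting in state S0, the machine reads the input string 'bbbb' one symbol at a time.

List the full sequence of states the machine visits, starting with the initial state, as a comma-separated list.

Answer: S0, S1, S1, S1, S1

Derivation:
Start: S0
  read 'b': S0 --b--> S1
  read 'b': S1 --b--> S1
  read 'b': S1 --b--> S1
  read 'b': S1 --b--> S1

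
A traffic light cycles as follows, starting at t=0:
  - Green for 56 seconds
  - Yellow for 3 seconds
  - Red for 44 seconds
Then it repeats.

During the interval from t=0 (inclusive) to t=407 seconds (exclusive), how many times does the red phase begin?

Cycle = 56+3+44 = 103s
red phase starts at t = k*103 + 59 for k=0,1,2,...
Need k*103+59 < 407 → k < 3.379
k ∈ {0, ..., 3} → 4 starts

Answer: 4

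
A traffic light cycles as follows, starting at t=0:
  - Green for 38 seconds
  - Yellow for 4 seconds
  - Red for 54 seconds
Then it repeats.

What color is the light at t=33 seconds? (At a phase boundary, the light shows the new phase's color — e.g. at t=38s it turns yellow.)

Cycle length = 38 + 4 + 54 = 96s
t = 33, phase_t = 33 mod 96 = 33
33 < 38 (green end) → GREEN

Answer: green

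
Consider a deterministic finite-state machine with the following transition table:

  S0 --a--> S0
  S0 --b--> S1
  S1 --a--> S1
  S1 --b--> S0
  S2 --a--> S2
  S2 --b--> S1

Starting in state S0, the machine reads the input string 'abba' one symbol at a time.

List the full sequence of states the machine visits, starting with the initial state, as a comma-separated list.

Start: S0
  read 'a': S0 --a--> S0
  read 'b': S0 --b--> S1
  read 'b': S1 --b--> S0
  read 'a': S0 --a--> S0

Answer: S0, S0, S1, S0, S0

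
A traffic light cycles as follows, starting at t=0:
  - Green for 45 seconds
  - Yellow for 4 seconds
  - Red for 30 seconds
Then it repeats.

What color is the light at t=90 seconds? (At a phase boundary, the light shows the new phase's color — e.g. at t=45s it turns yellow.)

Cycle length = 45 + 4 + 30 = 79s
t = 90, phase_t = 90 mod 79 = 11
11 < 45 (green end) → GREEN

Answer: green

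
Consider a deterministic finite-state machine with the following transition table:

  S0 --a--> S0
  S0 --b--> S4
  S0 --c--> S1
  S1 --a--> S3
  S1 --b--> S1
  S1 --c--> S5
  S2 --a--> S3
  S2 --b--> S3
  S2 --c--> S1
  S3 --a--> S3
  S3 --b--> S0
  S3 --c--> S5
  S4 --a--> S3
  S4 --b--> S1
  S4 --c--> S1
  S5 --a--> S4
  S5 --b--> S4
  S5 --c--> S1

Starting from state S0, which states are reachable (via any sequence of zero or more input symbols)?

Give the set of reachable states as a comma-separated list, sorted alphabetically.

BFS from S0:
  visit S0: S0--a-->S0 (seen), S0--b-->S4 (new), S0--c-->S1 (new)
  visit S4: S4--a-->S3 (new), S4--b-->S1 (seen), S4--c-->S1 (seen)
  visit S1: S1--a-->S3 (seen), S1--b-->S1 (seen), S1--c-->S5 (new)
  visit S3: S3--a-->S3 (seen), S3--b-->S0 (seen), S3--c-->S5 (seen)
  visit S5: S5--a-->S4 (seen), S5--b-->S4 (seen), S5--c-->S1 (seen)

Answer: S0, S1, S3, S4, S5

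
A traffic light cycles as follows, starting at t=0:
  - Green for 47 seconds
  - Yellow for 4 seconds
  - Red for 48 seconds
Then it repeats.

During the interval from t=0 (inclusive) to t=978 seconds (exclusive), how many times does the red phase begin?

Cycle = 47+4+48 = 99s
red phase starts at t = k*99 + 51 for k=0,1,2,...
Need k*99+51 < 978 → k < 9.364
k ∈ {0, ..., 9} → 10 starts

Answer: 10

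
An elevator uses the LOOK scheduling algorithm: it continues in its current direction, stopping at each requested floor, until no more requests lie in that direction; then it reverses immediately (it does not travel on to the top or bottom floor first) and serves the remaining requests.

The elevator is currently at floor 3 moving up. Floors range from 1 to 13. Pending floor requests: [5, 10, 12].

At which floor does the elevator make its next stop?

Current floor: 3, direction: up
Requests above: [5, 10, 12]
Requests below: []
Moving up and requests lie above → nearest above is min([5, 10, 12]) = 5

Answer: 5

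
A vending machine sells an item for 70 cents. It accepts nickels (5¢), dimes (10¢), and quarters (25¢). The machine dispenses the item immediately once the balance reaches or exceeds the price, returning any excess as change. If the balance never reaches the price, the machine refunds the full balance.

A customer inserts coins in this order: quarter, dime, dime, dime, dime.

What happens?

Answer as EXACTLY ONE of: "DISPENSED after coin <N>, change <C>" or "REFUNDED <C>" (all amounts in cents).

Answer: REFUNDED 65

Derivation:
Price: 70¢
Coin 1 (quarter, 25¢): balance = 25¢
Coin 2 (dime, 10¢): balance = 35¢
Coin 3 (dime, 10¢): balance = 45¢
Coin 4 (dime, 10¢): balance = 55¢
Coin 5 (dime, 10¢): balance = 65¢
All coins inserted, balance 65¢ < price 70¢ → REFUND 65¢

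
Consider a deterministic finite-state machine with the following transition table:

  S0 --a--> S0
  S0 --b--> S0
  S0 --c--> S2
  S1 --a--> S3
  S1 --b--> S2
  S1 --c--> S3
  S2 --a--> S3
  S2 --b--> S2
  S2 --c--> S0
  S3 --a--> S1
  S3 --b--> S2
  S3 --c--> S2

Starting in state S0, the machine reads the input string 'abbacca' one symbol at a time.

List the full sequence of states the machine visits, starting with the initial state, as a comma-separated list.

Start: S0
  read 'a': S0 --a--> S0
  read 'b': S0 --b--> S0
  read 'b': S0 --b--> S0
  read 'a': S0 --a--> S0
  read 'c': S0 --c--> S2
  read 'c': S2 --c--> S0
  read 'a': S0 --a--> S0

Answer: S0, S0, S0, S0, S0, S2, S0, S0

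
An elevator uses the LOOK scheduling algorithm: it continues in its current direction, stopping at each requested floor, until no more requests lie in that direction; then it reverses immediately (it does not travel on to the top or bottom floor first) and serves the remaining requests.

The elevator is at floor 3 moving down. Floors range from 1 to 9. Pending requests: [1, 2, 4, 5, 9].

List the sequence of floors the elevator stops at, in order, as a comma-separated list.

Current: 3, moving DOWN
Serve below first (descending): [2, 1]
Then reverse, serve above (ascending): [4, 5, 9]

Answer: 2, 1, 4, 5, 9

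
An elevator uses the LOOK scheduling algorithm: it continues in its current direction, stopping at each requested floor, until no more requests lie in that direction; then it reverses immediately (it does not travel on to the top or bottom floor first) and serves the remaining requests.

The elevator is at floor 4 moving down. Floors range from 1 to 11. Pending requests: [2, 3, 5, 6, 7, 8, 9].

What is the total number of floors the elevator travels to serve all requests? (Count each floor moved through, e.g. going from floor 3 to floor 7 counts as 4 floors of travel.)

Start at floor 4 moving down, LOOK stop order: [3, 2, 5, 6, 7, 8, 9]
  4 → 3: |3-4| = 1, total = 1
  3 → 2: |2-3| = 1, total = 2
  2 → 5: |5-2| = 3, total = 5
  5 → 6: |6-5| = 1, total = 6
  6 → 7: |7-6| = 1, total = 7
  7 → 8: |8-7| = 1, total = 8
  8 → 9: |9-8| = 1, total = 9

Answer: 9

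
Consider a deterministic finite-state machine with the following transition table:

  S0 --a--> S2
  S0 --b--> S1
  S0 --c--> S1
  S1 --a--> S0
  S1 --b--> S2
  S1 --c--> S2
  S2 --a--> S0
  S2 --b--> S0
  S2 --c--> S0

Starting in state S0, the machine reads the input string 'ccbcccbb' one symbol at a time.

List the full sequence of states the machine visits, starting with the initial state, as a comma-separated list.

Start: S0
  read 'c': S0 --c--> S1
  read 'c': S1 --c--> S2
  read 'b': S2 --b--> S0
  read 'c': S0 --c--> S1
  read 'c': S1 --c--> S2
  read 'c': S2 --c--> S0
  read 'b': S0 --b--> S1
  read 'b': S1 --b--> S2

Answer: S0, S1, S2, S0, S1, S2, S0, S1, S2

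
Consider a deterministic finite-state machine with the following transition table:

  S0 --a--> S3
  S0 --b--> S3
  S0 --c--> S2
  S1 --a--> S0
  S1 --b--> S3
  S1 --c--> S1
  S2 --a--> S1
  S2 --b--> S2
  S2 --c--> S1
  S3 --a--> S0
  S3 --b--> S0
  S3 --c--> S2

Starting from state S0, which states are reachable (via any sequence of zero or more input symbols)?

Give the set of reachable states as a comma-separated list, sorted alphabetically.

Answer: S0, S1, S2, S3

Derivation:
BFS from S0:
  visit S0: S0--a-->S3 (new), S0--b-->S3 (seen), S0--c-->S2 (new)
  visit S3: S3--a-->S0 (seen), S3--b-->S0 (seen), S3--c-->S2 (seen)
  visit S2: S2--a-->S1 (new), S2--b-->S2 (seen), S2--c-->S1 (seen)
  visit S1: S1--a-->S0 (seen), S1--b-->S3 (seen), S1--c-->S1 (seen)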